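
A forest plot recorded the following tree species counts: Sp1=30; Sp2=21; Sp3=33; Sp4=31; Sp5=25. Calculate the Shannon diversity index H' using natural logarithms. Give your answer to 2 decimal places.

Total N = 30+21+33+31+25 = 140, so the proportions are 0.2143, 0.15, 0.2357, 0.2214, 0.1786 (working shown to 4 dp, full precision carried).
Each pᵢ ln pᵢ term: 0.2143×(-1.5404)=-0.3301, 0.15×(-1.8971)=-0.2846, 0.2357×(-1.4451)=-0.3406, 0.2214×(-1.5077)=-0.3338, 0.1786×(-1.7228)=-0.3076.
Sum = -1.5968, so H' = 1.60.

1.60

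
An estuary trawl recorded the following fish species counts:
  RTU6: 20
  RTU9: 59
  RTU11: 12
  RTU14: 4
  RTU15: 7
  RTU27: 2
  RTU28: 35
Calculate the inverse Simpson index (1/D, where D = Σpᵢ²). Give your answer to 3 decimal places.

3.632

Total N = 20+59+12+4+7+2+35 = 139, so the proportions are 0.1438849, 0.4244604, 0.0863309, 0.028777, 0.0503597, 0.0143885, 0.2517986 (working shown to 7 dp, full precision carried).
D = 0.1438849² + 0.4244604² + 0.0863309² + 0.028777² + 0.0503597² + 0.0143885² + 0.2517986² = 0.0207029 + 0.1801667 + 0.0074530 + 0.0008281 + 0.0025361 + 0.0002070 + 0.0634025 = 0.2752963.
So 1/D = 3.63245, i.e. 3.632 to 3 decimal places.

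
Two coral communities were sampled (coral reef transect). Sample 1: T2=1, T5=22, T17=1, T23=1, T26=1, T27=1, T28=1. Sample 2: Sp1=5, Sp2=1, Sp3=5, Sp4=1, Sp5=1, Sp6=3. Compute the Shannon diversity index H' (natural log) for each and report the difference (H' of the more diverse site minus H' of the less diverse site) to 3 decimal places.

0.657

Sample 1: N=28, proportions 0.03571, 0.78571, 0.03571, 0.03571, 0.03571, 0.03571, 0.03571, giving H' = 0.90353 (working shown to 5 dp, full precision carried).
Sample 2: N=16, proportions 0.3125, 0.0625, 0.3125, 0.0625, 0.0625, 0.1875, giving H' = 1.56070.
Difference = |0.90353 − 1.56070| = 0.65717, i.e. 0.657 to 3 decimal places.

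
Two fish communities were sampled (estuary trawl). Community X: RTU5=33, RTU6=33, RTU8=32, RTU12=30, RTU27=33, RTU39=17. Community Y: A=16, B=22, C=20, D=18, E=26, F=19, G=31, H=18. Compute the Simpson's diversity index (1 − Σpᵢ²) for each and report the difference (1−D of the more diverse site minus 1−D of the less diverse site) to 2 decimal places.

Community X: N=178, proportions 0.1854, 0.1854, 0.1798, 0.1685, 0.1854, 0.0955, giving 1−D = 0.8270 (working shown to 4 dp, full precision carried).
Community Y: N=170, proportions 0.0941, 0.1294, 0.1176, 0.1059, 0.1529, 0.1118, 0.1824, 0.1059, giving 1−D = 0.8690.
Difference = |0.8270 − 0.8690| = 0.0420, i.e. 0.04 to 2 decimal places.

0.04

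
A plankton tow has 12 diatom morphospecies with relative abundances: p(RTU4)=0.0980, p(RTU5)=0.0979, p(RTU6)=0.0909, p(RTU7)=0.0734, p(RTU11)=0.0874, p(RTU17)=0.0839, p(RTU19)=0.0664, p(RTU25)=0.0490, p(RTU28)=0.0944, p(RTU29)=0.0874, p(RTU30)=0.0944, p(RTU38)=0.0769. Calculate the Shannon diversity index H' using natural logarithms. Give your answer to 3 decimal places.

Each pᵢ ln pᵢ term (working shown to 5 dp, full precision carried): 0.098×(-2.32279)=-0.22763, 0.0979×(-2.32381)=-0.22750, 0.0909×(-2.39800)=-0.21798, 0.0734×(-2.61183)=-0.19171, 0.0874×(-2.43726)=-0.21302, 0.0839×(-2.47813)=-0.20792, 0.0664×(-2.71206)=-0.18008, 0.049×(-3.01593)=-0.14778, 0.0944×(-2.36021)=-0.22280, 0.0874×(-2.43726)=-0.21302, 0.0944×(-2.36021)=-0.22280, 0.0769×(-2.56525)=-0.19727.
Sum = -2.46951, so H' = 2.470.

2.470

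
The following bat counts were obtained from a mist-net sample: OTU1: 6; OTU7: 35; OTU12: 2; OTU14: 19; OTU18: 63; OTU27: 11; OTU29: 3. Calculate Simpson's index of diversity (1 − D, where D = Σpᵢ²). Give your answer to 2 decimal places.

0.70

Total N = 6+35+2+19+63+11+3 = 139, so the proportions are 0.0432, 0.2518, 0.0144, 0.1367, 0.4532, 0.0791, 0.0216 (working shown to 4 dp, full precision carried).
D = 0.0432² + 0.2518² + 0.0144² + 0.1367² + 0.4532² + 0.0791² + 0.0216² = 0.0019 + 0.0634 + 0.0002 + 0.0187 + 0.2054 + 0.0063 + 0.0005 = 0.2963.
So 1 − D = 0.7037, i.e. 0.70 to 2 decimal places.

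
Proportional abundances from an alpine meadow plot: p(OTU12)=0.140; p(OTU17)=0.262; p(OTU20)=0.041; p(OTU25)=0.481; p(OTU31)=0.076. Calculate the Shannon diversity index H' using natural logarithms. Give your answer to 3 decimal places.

Each pᵢ ln pᵢ term (working shown to 5 dp, full precision carried): 0.14×(-1.96611)=-0.27526, 0.262×(-1.33941)=-0.35093, 0.041×(-3.19418)=-0.13096, 0.481×(-0.73189)=-0.35204, 0.076×(-2.57702)=-0.19585.
Sum = -1.30503, so H' = 1.305.

1.305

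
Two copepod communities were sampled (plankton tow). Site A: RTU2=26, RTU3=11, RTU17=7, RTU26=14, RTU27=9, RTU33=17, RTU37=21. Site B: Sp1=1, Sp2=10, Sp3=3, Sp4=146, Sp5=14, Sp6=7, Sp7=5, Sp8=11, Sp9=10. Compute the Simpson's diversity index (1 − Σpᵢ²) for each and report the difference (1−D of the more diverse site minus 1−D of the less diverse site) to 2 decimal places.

Site A: N=105, proportions 0.2476, 0.1048, 0.0667, 0.1333, 0.0857, 0.1619, 0.2, giving 1−D = 0.8319 (working shown to 4 dp, full precision carried).
Site B: N=207, proportions 0.0048, 0.0483, 0.0145, 0.7053, 0.0676, 0.0338, 0.0242, 0.0531, 0.0483, giving 1−D = 0.4885.
Difference = |0.8319 − 0.4885| = 0.3434, i.e. 0.34 to 2 decimal places.

0.34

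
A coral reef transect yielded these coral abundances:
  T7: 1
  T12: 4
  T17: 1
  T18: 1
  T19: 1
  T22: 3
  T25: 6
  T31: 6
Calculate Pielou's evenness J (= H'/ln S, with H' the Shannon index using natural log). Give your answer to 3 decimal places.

Total N = 1+4+1+1+1+3+6+6 = 23, so the proportions are 0.04348, 0.17391, 0.04348, 0.04348, 0.04348, 0.13043, 0.26087, 0.26087 (working shown to 5 dp, full precision carried).
H' = −Σ pᵢ ln pᵢ = −((-0.13633) + (-0.30421) + (-0.13633) + (-0.13633) + (-0.13633) + (-0.26568) + (-0.35054) + (-0.35054)) = 1.81627.
With S = 8 species, ln S = 2.07944, so J = 1.81627/2.07944 = 0.87344, i.e. 0.873 to 3 decimal places.

0.873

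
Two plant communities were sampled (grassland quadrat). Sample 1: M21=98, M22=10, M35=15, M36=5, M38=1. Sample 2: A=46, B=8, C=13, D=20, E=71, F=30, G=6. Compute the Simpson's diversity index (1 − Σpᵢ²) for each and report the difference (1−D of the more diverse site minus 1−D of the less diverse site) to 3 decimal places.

Sample 1: N=129, proportions 0.75969, 0.07752, 0.11628, 0.03876, 0.00775, giving 1−D = 0.40178 (working shown to 5 dp, full precision carried).
Sample 2: N=194, proportions 0.23711, 0.04124, 0.06701, 0.10309, 0.36598, 0.15464, 0.03093, giving 1−D = 0.76815.
Difference = |0.40178 − 0.76815| = 0.36637, i.e. 0.366 to 3 decimal places.

0.366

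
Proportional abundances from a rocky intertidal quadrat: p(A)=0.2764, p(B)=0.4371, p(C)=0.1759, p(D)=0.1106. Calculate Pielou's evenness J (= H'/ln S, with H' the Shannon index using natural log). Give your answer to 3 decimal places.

0.913

H' = −Σ pᵢ ln pᵢ = −((-0.355424) + (-0.361741) + (-0.305686) + (-0.243523)) = 1.266374 (working shown to 6 dp, full precision carried).
With S = 4 species, ln S = 1.386294, so J = 1.266374/1.386294 = 0.913496, i.e. 0.913 to 3 decimal places.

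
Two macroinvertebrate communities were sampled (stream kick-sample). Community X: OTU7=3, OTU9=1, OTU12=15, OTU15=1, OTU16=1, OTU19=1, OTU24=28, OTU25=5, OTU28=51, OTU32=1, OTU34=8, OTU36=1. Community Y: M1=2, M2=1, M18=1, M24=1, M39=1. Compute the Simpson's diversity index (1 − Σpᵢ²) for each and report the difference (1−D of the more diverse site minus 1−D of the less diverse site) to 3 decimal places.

Community X: N=116, proportions 0.02586, 0.00862, 0.12931, 0.00862, 0.00862, 0.00862, 0.24138, 0.0431, 0.43966, 0.00862, 0.06897, 0.00862, giving 1−D = 0.72399 (working shown to 5 dp, full precision carried).
Community Y: N=6, proportions 0.33333, 0.16667, 0.16667, 0.16667, 0.16667, giving 1−D = 0.77778.
Difference = |0.72399 − 0.77778| = 0.05379, i.e. 0.054 to 3 decimal places.

0.054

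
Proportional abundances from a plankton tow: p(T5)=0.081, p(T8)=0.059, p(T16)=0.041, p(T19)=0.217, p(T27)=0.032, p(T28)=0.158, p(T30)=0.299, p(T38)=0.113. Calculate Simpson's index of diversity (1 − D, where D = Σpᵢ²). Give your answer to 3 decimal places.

D = 0.081² + 0.059² + 0.041² + 0.217² + 0.032² + 0.158² + 0.299² + 0.113² = 0.00656 + 0.00348 + 0.00168 + 0.04709 + 0.00102 + 0.02496 + 0.08940 + 0.01277 = 0.18697 (working shown to 5 dp, full precision carried).
So 1 − D = 0.81303, i.e. 0.813 to 3 decimal places.

0.813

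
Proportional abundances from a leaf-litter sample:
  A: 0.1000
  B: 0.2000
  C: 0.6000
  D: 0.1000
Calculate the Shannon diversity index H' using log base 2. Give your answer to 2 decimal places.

Each pᵢ log₂ pᵢ term (working shown to 4 dp, full precision carried): 0.1×(-3.3219)=-0.3322, 0.2×(-2.3219)=-0.4644, 0.6×(-0.7370)=-0.4422, 0.1×(-3.3219)=-0.3322.
Sum = -1.5710, so H' = 1.57.

1.57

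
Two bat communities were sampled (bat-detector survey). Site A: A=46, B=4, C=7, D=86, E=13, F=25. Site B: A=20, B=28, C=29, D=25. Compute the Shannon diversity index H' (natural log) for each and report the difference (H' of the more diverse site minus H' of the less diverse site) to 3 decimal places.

Site A: N=181, proportions 0.25414, 0.0221, 0.03867, 0.47514, 0.07182, 0.13812, giving H' = 1.37433 (working shown to 5 dp, full precision carried).
Site B: N=102, proportions 0.19608, 0.27451, 0.28431, 0.2451, giving H' = 1.37654.
Difference = |1.37433 − 1.37654| = 0.00221, i.e. 0.002 to 3 decimal places.

0.002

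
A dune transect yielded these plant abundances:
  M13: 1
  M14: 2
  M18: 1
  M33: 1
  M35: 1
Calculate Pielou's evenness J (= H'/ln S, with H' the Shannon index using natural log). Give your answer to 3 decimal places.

0.970

Total N = 1+2+1+1+1 = 6, so the proportions are 0.16667, 0.33333, 0.16667, 0.16667, 0.16667 (working shown to 5 dp, full precision carried).
H' = −Σ pᵢ ln pᵢ = −((-0.29863) + (-0.36620) + (-0.29863) + (-0.29863) + (-0.29863)) = 1.56071.
With S = 5 species, ln S = 1.60944, so J = 1.56071/1.60944 = 0.96972, i.e. 0.970 to 3 decimal places.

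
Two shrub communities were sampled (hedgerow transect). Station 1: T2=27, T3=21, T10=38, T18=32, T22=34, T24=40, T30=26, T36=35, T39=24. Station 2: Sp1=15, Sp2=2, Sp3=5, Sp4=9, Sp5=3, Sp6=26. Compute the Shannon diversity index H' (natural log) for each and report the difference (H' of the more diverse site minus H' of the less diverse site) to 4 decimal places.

Station 1: N=277, proportions 0.097473, 0.075812, 0.137184, 0.115523, 0.122744, 0.144404, 0.093863, 0.126354, 0.086643, giving H' = 2.176628 (working shown to 6 dp, full precision carried).
Station 2: N=60, proportions 0.25, 0.033333, 0.083333, 0.15, 0.05, 0.433333, giving H' = 1.463751.
Difference = |2.176628 − 1.463751| = 0.712877, i.e. 0.7129 to 4 decimal places.

0.7129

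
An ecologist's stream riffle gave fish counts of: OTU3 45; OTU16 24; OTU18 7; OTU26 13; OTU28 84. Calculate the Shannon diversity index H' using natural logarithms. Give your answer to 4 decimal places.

1.2994

Total N = 45+24+7+13+84 = 173, so the proportions are 0.260116, 0.138728, 0.040462, 0.075145, 0.485549 (working shown to 6 dp, full precision carried).
Each pᵢ ln pᵢ term: 0.260116×(-1.346629)=-0.350279, 0.138728×(-1.975238)=-0.274021, 0.040462×(-3.207381)=-0.129778, 0.075145×(-2.588342)=-0.194500, 0.485549×(-0.722475)=-0.350797.
Sum = -1.299376, so H' = 1.2994.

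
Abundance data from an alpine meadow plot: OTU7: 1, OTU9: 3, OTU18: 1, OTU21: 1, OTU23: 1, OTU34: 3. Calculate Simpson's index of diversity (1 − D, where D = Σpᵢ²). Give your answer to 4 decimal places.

Total N = 1+3+1+1+1+3 = 10, so the proportions are 0.1, 0.3, 0.1, 0.1, 0.1, 0.3 (working shown to 6 dp, full precision carried).
D = 0.1² + 0.3² + 0.1² + 0.1² + 0.1² + 0.3² = 0.010000 + 0.090000 + 0.010000 + 0.010000 + 0.010000 + 0.090000 = 0.220000.
So 1 − D = 0.780000, i.e. 0.7800 to 4 decimal places.

0.7800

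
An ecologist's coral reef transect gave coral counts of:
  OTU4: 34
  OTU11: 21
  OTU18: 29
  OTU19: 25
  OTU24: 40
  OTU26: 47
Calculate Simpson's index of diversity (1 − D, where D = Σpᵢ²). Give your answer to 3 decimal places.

Total N = 34+21+29+25+40+47 = 196, so the proportions are 0.17347, 0.10714, 0.14796, 0.12755, 0.20408, 0.2398 (working shown to 5 dp, full precision carried).
D = 0.17347² + 0.10714² + 0.14796² + 0.12755² + 0.20408² + 0.2398² = 0.03009 + 0.01148 + 0.02189 + 0.01627 + 0.04165 + 0.05750 = 0.17888.
So 1 − D = 0.82112, i.e. 0.821 to 3 decimal places.

0.821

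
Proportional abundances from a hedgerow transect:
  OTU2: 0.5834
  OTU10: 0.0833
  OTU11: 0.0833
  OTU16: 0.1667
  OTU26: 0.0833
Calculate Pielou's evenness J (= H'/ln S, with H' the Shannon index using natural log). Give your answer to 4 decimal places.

H' = −Σ pᵢ ln pᵢ = −((-0.314384) + (-0.207026) + (-0.207026) + (-0.298653) + (-0.207026)) = 1.234115 (working shown to 6 dp, full precision carried).
With S = 5 species, ln S = 1.609438, so J = 1.234115/1.609438 = 0.766799, i.e. 0.7668 to 4 decimal places.

0.7668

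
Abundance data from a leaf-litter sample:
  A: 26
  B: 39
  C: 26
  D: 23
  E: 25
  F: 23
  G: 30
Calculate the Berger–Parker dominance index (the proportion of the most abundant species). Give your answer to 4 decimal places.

0.2031

Total N = 26+39+26+23+25+23+30 = 192, so the proportions are 0.135417, 0.203125, 0.135417, 0.119792, 0.130208, 0.119792, 0.15625 (working shown to 6 dp, full precision carried).
The largest proportion is 0.203125, i.e. d = 0.2031 to 4 decimal places.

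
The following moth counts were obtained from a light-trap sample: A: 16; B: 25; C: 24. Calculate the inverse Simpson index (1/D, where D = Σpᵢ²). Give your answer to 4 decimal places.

Total N = 16+25+24 = 65, so the proportions are 0.2461538, 0.3846154, 0.3692308 (working shown to 7 dp, full precision carried).
D = 0.2461538² + 0.3846154² + 0.3692308² = 0.0605917 + 0.1479290 + 0.1363314 = 0.3448521.
So 1/D = 2.899794, i.e. 2.8998 to 4 decimal places.

2.8998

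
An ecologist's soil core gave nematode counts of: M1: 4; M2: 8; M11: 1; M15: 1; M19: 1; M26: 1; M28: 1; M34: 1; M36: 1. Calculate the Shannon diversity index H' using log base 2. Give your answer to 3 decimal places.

2.564

Total N = 4+8+1+1+1+1+1+1+1 = 19, so the proportions are 0.21053, 0.42105, 0.05263, 0.05263, 0.05263, 0.05263, 0.05263, 0.05263, 0.05263 (working shown to 5 dp, full precision carried).
Each pᵢ log₂ pᵢ term: 0.21053×(-2.24793)=-0.47325, 0.42105×(-1.24793)=-0.52544, 0.05263×(-4.24793)=-0.22358, 0.05263×(-4.24793)=-0.22358, 0.05263×(-4.24793)=-0.22358, 0.05263×(-4.24793)=-0.22358, 0.05263×(-4.24793)=-0.22358, 0.05263×(-4.24793)=-0.22358, 0.05263×(-4.24793)=-0.22358.
Sum = -2.56372, so H' = 2.564.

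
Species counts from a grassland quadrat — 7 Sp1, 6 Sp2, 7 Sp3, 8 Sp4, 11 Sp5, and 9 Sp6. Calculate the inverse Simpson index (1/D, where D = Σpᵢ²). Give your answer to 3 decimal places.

5.760

Total N = 7+6+7+8+11+9 = 48, so the proportions are 0.1458333, 0.125, 0.1458333, 0.1666667, 0.2291667, 0.1875 (working shown to 7 dp, full precision carried).
D = 0.1458333² + 0.125² + 0.1458333² + 0.1666667² + 0.2291667² + 0.1875² = 0.0212674 + 0.0156250 + 0.0212674 + 0.0277778 + 0.0525174 + 0.0351562 = 0.1736111.
So 1/D = 5.76000, i.e. 5.760 to 3 decimal places.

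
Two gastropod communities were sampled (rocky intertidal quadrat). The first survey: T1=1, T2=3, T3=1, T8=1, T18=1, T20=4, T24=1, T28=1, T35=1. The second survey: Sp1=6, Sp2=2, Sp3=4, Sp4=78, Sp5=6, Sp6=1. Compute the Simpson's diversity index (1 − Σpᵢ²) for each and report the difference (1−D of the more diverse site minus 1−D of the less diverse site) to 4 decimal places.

The first survey: N=14, proportions 0.071429, 0.214286, 0.071429, 0.071429, 0.071429, 0.285714, 0.071429, 0.071429, 0.071429, giving 1−D = 0.836735 (working shown to 6 dp, full precision carried).
The second survey: N=97, proportions 0.061856, 0.020619, 0.041237, 0.804124, 0.061856, 0.010309, giving 1−D = 0.343501.
Difference = |0.836735 − 0.343501| = 0.493234, i.e. 0.4932 to 4 decimal places.

0.4932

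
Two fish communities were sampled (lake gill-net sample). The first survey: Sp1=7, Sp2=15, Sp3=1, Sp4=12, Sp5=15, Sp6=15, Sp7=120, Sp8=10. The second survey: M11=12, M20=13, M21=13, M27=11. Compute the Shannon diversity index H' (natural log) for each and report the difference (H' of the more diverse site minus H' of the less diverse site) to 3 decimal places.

0.023

The first survey: N=195, proportions 0.035897, 0.076923, 0.005128, 0.061538, 0.076923, 0.076923, 0.615385, 0.051282, giving H' = 1.361064 (working shown to 6 dp, full precision carried).
The second survey: N=49, proportions 0.244898, 0.265306, 0.265306, 0.22449, giving H' = 1.383975.
Difference = |1.361064 − 1.383975| = 0.022911, i.e. 0.023 to 3 decimal places.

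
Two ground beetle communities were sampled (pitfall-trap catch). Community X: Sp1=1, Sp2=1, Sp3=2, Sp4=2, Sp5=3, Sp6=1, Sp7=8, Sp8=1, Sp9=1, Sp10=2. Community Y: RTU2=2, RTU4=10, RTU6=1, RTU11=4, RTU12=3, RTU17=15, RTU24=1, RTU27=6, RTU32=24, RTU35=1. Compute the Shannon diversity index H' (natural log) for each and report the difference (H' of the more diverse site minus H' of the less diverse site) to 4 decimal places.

0.1928

Community X: N=22, proportions 0.0454545, 0.0454545, 0.0909091, 0.0909091, 0.1363636, 0.0454545, 0.3636364, 0.0454545, 0.0454545, 0.0909091, giving H' = 1.9960310 (working shown to 7 dp, full precision carried).
Community Y: N=67, proportions 0.0298507, 0.1492537, 0.0149254, 0.0597015, 0.0447761, 0.2238806, 0.0149254, 0.0895522, 0.358209, 0.0149254, giving H' = 1.8032335.
Difference = |1.9960310 − 1.8032335| = 0.1927975, i.e. 0.1928 to 4 decimal places.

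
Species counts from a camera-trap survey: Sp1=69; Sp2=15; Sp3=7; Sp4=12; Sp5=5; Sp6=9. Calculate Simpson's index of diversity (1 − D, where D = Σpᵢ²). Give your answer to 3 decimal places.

Total N = 69+15+7+12+5+9 = 117, so the proportions are 0.58974, 0.12821, 0.05983, 0.10256, 0.04274, 0.07692 (working shown to 5 dp, full precision carried).
D = 0.58974² + 0.12821² + 0.05983² + 0.10256² + 0.04274² + 0.07692² = 0.34780 + 0.01644 + 0.00358 + 0.01052 + 0.00183 + 0.00592 = 0.38608.
So 1 − D = 0.61392, i.e. 0.614 to 3 decimal places.

0.614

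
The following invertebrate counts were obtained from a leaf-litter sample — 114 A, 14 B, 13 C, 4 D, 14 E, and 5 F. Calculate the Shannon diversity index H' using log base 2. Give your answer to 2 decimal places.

Total N = 114+14+13+4+14+5 = 164, so the proportions are 0.69512, 0.08537, 0.07927, 0.02439, 0.08537, 0.03049 (working shown to 5 dp, full precision carried).
Each pᵢ log₂ pᵢ term: 0.69512×(-0.52466)=-0.36470, 0.08537×(-3.55020)=-0.30307, 0.07927×(-3.65711)=-0.28989, 0.02439×(-5.35755)=-0.13067, 0.08537×(-3.55020)=-0.30307, 0.03049×(-5.03562)=-0.15353.
Sum = -1.54493, so H' = 1.54.

1.54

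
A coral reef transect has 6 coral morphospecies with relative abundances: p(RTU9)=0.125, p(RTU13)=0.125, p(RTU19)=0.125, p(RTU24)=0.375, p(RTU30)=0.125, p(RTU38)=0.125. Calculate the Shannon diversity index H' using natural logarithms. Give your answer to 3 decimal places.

Each pᵢ ln pᵢ term (working shown to 5 dp, full precision carried): 0.125×(-2.07944)=-0.25993, 0.125×(-2.07944)=-0.25993, 0.125×(-2.07944)=-0.25993, 0.375×(-0.98083)=-0.36781, 0.125×(-2.07944)=-0.25993, 0.125×(-2.07944)=-0.25993.
Sum = -1.66746, so H' = 1.667.

1.667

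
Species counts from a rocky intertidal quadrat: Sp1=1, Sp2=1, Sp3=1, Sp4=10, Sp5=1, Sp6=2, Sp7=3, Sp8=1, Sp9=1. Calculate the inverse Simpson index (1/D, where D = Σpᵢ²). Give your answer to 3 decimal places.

3.706

Total N = 1+1+1+10+1+2+3+1+1 = 21, so the proportions are 0.047619, 0.047619, 0.047619, 0.4761905, 0.047619, 0.0952381, 0.1428571, 0.047619, 0.047619 (working shown to 7 dp, full precision carried).
D = 0.047619² + 0.047619² + 0.047619² + 0.4761905² + 0.047619² + 0.0952381² + 0.1428571² + 0.047619² + 0.047619² = 0.0022676 + 0.0022676 + 0.0022676 + 0.2267574 + 0.0022676 + 0.0090703 + 0.0204082 + 0.0022676 + 0.0022676 = 0.2698413.
So 1/D = 3.70588, i.e. 3.706 to 3 decimal places.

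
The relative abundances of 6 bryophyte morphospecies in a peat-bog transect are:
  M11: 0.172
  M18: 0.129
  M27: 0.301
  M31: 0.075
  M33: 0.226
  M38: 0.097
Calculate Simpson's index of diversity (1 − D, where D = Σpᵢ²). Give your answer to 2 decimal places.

D = 0.172² + 0.129² + 0.301² + 0.075² + 0.226² + 0.097² = 0.0296 + 0.0166 + 0.0906 + 0.0056 + 0.0511 + 0.0094 = 0.2029 (working shown to 4 dp, full precision carried).
So 1 − D = 0.7971, i.e. 0.80 to 2 decimal places.

0.80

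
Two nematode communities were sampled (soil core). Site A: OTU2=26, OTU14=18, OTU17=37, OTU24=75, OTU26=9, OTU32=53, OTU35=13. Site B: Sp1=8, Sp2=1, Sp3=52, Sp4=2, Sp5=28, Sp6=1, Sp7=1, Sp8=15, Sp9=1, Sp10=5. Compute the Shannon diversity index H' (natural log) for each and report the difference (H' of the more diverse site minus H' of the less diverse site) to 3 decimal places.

Site A: N=231, proportions 0.11255, 0.07792, 0.16017, 0.32468, 0.03896, 0.22944, 0.05628, giving H' = 1.72944 (working shown to 5 dp, full precision carried).
Site B: N=114, proportions 0.07018, 0.00877, 0.45614, 0.01754, 0.24561, 0.00877, 0.00877, 0.13158, 0.00877, 0.04386, giving H' = 1.53044.
Difference = |1.72944 − 1.53044| = 0.19900, i.e. 0.199 to 3 decimal places.

0.199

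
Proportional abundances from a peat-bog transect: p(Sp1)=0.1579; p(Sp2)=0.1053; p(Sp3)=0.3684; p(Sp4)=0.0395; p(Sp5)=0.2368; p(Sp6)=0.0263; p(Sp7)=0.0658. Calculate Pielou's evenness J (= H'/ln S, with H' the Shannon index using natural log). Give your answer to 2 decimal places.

H' = −Σ pᵢ ln pᵢ = −((-0.2915) + (-0.2370) + (-0.3679) + (-0.1276) + (-0.3411) + (-0.0957) + (-0.1791)) = 1.6399 (working shown to 4 dp, full precision carried).
With S = 7 species, ln S = 1.9459, so J = 1.6399/1.9459 = 0.8427, i.e. 0.84 to 2 decimal places.

0.84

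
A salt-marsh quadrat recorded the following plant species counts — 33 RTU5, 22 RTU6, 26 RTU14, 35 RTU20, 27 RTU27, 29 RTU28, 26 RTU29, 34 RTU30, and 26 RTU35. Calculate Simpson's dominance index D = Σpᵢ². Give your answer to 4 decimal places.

0.1135

Total N = 33+22+26+35+27+29+26+34+26 = 258, so the proportions are 0.127907, 0.085271, 0.100775, 0.135659, 0.104651, 0.112403, 0.100775, 0.131783, 0.100775 (working shown to 6 dp, full precision carried).
D = 0.127907² + 0.085271² + 0.100775² + 0.135659² + 0.104651² + 0.112403² + 0.100775² + 0.131783² + 0.100775² = 0.016360 + 0.007271 + 0.010156 + 0.018403 + 0.010952 + 0.012634 + 0.010156 + 0.017367 + 0.010156 = 0.113455.
To 4 decimal places, D = 0.1135.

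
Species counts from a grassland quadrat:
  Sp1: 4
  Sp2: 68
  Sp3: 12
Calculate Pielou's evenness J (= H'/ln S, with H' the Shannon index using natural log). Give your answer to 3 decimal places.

0.541

Total N = 4+68+12 = 84, so the proportions are 0.04762, 0.80952, 0.14286 (working shown to 5 dp, full precision carried).
H' = −Σ pᵢ ln pᵢ = −((-0.14498) + (-0.17106) + (-0.27799)) = 0.59402.
With S = 3 species, ln S = 1.09861, so J = 0.59402/1.09861 = 0.54070, i.e. 0.541 to 3 decimal places.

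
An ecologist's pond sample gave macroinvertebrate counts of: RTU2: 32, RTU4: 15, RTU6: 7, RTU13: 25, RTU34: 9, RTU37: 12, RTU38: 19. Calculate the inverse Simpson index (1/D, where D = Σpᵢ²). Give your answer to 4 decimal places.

Total N = 32+15+7+25+9+12+19 = 119, so the proportions are 0.26890756, 0.12605042, 0.05882353, 0.21008403, 0.07563025, 0.10084034, 0.15966387 (working shown to 8 dp, full precision carried).
D = 0.26890756² + 0.12605042² + 0.05882353² + 0.21008403² + 0.07563025² + 0.10084034² + 0.15966387² = 0.07231128 + 0.01588871 + 0.00346021 + 0.04413530 + 0.00571994 + 0.01016877 + 0.02549255 = 0.17717675.
So 1/D = 5.644081, i.e. 5.6441 to 4 decimal places.

5.6441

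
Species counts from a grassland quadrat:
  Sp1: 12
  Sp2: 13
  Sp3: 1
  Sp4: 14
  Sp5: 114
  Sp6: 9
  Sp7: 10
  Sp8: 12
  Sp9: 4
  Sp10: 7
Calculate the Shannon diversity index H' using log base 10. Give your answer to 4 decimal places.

Total N = 12+13+1+14+114+9+10+12+4+7 = 196, so the proportions are 0.061224, 0.066327, 0.005102, 0.071429, 0.581633, 0.045918, 0.05102, 0.061224, 0.020408, 0.035714 (working shown to 6 dp, full precision carried).
Each pᵢ log₁₀ pᵢ term: 0.061224×(-1.213075)=-0.074270, 0.066327×(-1.178313)=-0.078153, 0.005102×(-2.292256)=-0.011695, 0.071429×(-1.146128)=-0.081866, 0.581633×(-0.235351)=-0.136888, 0.045918×(-1.338014)=-0.061439, 0.05102×(-1.292256)=-0.065931, 0.061224×(-1.213075)=-0.074270, 0.020408×(-1.690196)=-0.034494, 0.035714×(-1.447158)=-0.051684.
Sum = -0.670691, so H' = 0.6707.

0.6707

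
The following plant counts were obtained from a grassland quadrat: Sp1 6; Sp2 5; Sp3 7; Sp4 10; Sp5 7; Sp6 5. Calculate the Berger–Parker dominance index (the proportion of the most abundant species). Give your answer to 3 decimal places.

0.250

Total N = 6+5+7+10+7+5 = 40, so the proportions are 0.15, 0.125, 0.175, 0.25, 0.175, 0.125 (working shown to 5 dp, full precision carried).
The largest proportion is 0.25, i.e. d = 0.250 to 3 decimal places.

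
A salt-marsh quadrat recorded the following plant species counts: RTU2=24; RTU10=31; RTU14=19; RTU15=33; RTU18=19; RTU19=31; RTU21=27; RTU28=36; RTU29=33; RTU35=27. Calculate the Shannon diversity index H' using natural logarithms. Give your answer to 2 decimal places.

Total N = 24+31+19+33+19+31+27+36+33+27 = 280, so the proportions are 0.0857, 0.1107, 0.0679, 0.1179, 0.0679, 0.1107, 0.0964, 0.1286, 0.1179, 0.0964 (working shown to 4 dp, full precision carried).
Each pᵢ ln pᵢ term: 0.0857×(-2.4567)=-0.2106, 0.1107×(-2.2008)=-0.2437, 0.0679×(-2.6904)=-0.1826, 0.1179×(-2.1383)=-0.2520, 0.0679×(-2.6904)=-0.1826, 0.1107×(-2.2008)=-0.2437, 0.0964×(-2.3390)=-0.2255, 0.1286×(-2.0513)=-0.2637, 0.1179×(-2.1383)=-0.2520, 0.0964×(-2.3390)=-0.2255.
Sum = -2.2819, so H' = 2.28.

2.28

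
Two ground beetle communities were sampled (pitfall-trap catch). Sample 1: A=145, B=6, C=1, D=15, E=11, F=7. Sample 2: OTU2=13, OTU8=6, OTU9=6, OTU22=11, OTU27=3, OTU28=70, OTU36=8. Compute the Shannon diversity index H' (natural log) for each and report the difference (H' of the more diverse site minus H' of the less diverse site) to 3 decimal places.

0.530

Sample 1: N=185, proportions 0.783784, 0.032432, 0.005405, 0.081081, 0.059459, 0.037838, giving H' = 0.825783 (working shown to 6 dp, full precision carried).
Sample 2: N=117, proportions 0.111111, 0.051282, 0.051282, 0.094017, 0.025641, 0.598291, 0.068376, giving H' = 1.355778.
Difference = |0.825783 − 1.355778| = 0.529995, i.e. 0.530 to 3 decimal places.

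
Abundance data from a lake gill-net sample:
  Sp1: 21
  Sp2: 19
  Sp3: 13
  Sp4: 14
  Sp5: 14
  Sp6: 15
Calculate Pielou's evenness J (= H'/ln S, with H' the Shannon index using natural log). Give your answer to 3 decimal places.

0.991

Total N = 21+19+13+14+14+15 = 96, so the proportions are 0.21875, 0.19792, 0.13542, 0.14583, 0.14583, 0.15625 (working shown to 5 dp, full precision carried).
H' = −Σ pᵢ ln pᵢ = −((-0.33246) + (-0.32061) + (-0.27075) + (-0.28077) + (-0.28077) + (-0.29005)) = 1.77541.
With S = 6 species, ln S = 1.79176, so J = 1.77541/1.79176 = 0.99088, i.e. 0.991 to 3 decimal places.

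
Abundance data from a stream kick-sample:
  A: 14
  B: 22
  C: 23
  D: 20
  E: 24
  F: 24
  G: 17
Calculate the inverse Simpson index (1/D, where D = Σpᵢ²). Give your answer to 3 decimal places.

6.799

Total N = 14+22+23+20+24+24+17 = 144, so the proportions are 0.0972222, 0.1527778, 0.1597222, 0.1388889, 0.1666667, 0.1666667, 0.1180556 (working shown to 7 dp, full precision carried).
D = 0.0972222² + 0.1527778² + 0.1597222² + 0.1388889² + 0.1666667² + 0.1666667² + 0.1180556² = 0.0094522 + 0.0233410 + 0.0255112 + 0.0192901 + 0.0277778 + 0.0277778 + 0.0139371 = 0.1470872.
So 1/D = 6.79869, i.e. 6.799 to 3 decimal places.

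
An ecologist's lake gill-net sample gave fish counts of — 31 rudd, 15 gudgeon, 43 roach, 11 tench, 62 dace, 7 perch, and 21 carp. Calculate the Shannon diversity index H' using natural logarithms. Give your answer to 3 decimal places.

1.728

Total N = 31+15+43+11+62+7+21 = 190, so the proportions are 0.16316, 0.07895, 0.22632, 0.05789, 0.32632, 0.03684, 0.11053 (working shown to 5 dp, full precision carried).
Each pᵢ ln pᵢ term: 0.16316×(-1.81304)=-0.29581, 0.07895×(-2.53897)=-0.20045, 0.22632×(-1.48582)=-0.33627, 0.05789×(-2.84913)=-0.16495, 0.32632×(-1.11989)=-0.36544, 0.03684×(-3.30111)=-0.12162, 0.11053×(-2.20250)=-0.24343.
Sum = -1.72796, so H' = 1.728.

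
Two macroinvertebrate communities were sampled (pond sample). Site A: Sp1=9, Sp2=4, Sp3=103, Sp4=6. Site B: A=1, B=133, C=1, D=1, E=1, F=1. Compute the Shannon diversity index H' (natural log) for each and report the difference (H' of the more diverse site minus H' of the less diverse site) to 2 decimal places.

Site A: N=122, proportions 0.0738, 0.0328, 0.8443, 0.0492, giving H' = 0.5954 (working shown to 4 dp, full precision carried).
Site B: N=138, proportions 0.0072, 0.9638, 0.0072, 0.0072, 0.0072, 0.0072, giving H' = 0.2141.
Difference = |0.5954 − 0.2141| = 0.3813, i.e. 0.38 to 2 decimal places.

0.38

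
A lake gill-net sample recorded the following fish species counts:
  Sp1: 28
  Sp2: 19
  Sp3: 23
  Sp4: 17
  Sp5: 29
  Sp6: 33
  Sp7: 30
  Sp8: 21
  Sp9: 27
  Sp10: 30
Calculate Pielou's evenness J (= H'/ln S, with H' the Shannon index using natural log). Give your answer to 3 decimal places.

0.991

Total N = 28+19+23+17+29+33+30+21+27+30 = 257, so the proportions are 0.10895, 0.07393, 0.08949, 0.06615, 0.11284, 0.1284, 0.11673, 0.08171, 0.10506, 0.11673 (working shown to 5 dp, full precision carried).
H' = −Σ pᵢ ln pᵢ = −((-0.24153) + (-0.19256) + (-0.21600) + (-0.17965) + (-0.24619) + (-0.26356) + (-0.25073) + (-0.20465) + (-0.23672) + (-0.25073)) = 2.28231.
With S = 10 species, ln S = 2.30259, so J = 2.28231/2.30259 = 0.99120, i.e. 0.991 to 3 decimal places.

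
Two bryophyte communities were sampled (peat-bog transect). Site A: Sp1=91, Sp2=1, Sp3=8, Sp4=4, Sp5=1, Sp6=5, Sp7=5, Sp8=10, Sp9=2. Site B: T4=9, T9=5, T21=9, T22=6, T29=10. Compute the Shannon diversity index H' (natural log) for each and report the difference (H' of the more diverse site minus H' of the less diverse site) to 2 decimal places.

Site A: N=127, proportions 0.7165, 0.0079, 0.063, 0.0315, 0.0079, 0.0394, 0.0394, 0.0787, 0.0157, giving H' = 1.1184 (working shown to 4 dp, full precision carried).
Site B: N=39, proportions 0.2308, 0.1282, 0.2308, 0.1538, 0.2564, giving H' = 1.5771.
Difference = |1.1184 − 1.5771| = 0.4587, i.e. 0.46 to 2 decimal places.

0.46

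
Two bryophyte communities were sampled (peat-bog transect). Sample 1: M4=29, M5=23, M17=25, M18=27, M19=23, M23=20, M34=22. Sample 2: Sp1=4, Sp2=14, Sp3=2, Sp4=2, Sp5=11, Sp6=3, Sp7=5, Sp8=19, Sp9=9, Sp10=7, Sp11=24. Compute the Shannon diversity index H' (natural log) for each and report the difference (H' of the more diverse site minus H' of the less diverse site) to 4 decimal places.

0.1802

Sample 1: N=169, proportions 0.171598, 0.136095, 0.147929, 0.159763, 0.136095, 0.118343, 0.130178, giving H' = 1.939003 (working shown to 6 dp, full precision carried).
Sample 2: N=100, proportions 0.04, 0.14, 0.02, 0.02, 0.11, 0.03, 0.05, 0.19, 0.09, 0.07, 0.24, giving H' = 2.119186.
Difference = |1.939003 − 2.119186| = 0.180183, i.e. 0.1802 to 4 decimal places.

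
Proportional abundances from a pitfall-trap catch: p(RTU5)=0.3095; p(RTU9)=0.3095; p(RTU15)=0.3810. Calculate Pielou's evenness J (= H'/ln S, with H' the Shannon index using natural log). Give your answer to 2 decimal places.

1.00

H' = −Σ pᵢ ln pᵢ = −((-0.3630) + (-0.3630) + (-0.3676)) = 1.0936 (working shown to 4 dp, full precision carried).
With S = 3 species, ln S = 1.0986, so J = 1.0936/1.0986 = 0.9954, i.e. 1.00 to 2 decimal places.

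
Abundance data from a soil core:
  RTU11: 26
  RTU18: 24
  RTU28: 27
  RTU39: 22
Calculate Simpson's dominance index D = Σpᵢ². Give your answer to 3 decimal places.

0.252

Total N = 26+24+27+22 = 99, so the proportions are 0.26263, 0.24242, 0.27273, 0.22222 (working shown to 5 dp, full precision carried).
D = 0.26263² + 0.24242² + 0.27273² + 0.22222² = 0.06897 + 0.05877 + 0.07438 + 0.04938 = 0.25150.
To 3 decimal places, D = 0.252.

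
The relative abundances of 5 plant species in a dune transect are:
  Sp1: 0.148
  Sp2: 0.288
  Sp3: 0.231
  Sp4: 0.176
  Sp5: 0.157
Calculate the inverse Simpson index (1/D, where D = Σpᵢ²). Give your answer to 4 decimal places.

D = 0.148² + 0.288² + 0.231² + 0.176² + 0.157² = 0.02190400 + 0.08294400 + 0.05336100 + 0.03097600 + 0.02464900 = 0.21383400 (working shown to 8 dp, full precision carried).
So 1/D = 4.676525, i.e. 4.6765 to 4 decimal places.

4.6765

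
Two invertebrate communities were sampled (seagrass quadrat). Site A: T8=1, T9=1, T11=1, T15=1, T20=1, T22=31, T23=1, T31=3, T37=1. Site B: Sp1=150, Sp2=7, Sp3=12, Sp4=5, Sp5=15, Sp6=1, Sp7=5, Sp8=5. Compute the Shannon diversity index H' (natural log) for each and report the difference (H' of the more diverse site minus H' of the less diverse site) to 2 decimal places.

0.04

Site A: N=41, proportions 0.02439, 0.02439, 0.02439, 0.02439, 0.02439, 0.7561, 0.02439, 0.07317, 0.02439, giving H' = 1.03676 (working shown to 5 dp, full precision carried).
Site B: N=200, proportions 0.75, 0.035, 0.06, 0.025, 0.075, 0.005, 0.025, 0.025, giving H' = 0.99933.
Difference = |1.03676 − 0.99933| = 0.03743, i.e. 0.04 to 2 decimal places.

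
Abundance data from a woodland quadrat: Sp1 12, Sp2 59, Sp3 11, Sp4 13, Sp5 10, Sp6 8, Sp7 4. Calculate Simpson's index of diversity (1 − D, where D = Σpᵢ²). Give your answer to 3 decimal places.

0.701

Total N = 12+59+11+13+10+8+4 = 117, so the proportions are 0.10256, 0.50427, 0.09402, 0.11111, 0.08547, 0.06838, 0.03419 (working shown to 5 dp, full precision carried).
D = 0.10256² + 0.50427² + 0.09402² + 0.11111² + 0.08547² + 0.06838² + 0.03419² = 0.01052 + 0.25429 + 0.00884 + 0.01235 + 0.00731 + 0.00468 + 0.00117 = 0.29915.
So 1 − D = 0.70085, i.e. 0.701 to 3 decimal places.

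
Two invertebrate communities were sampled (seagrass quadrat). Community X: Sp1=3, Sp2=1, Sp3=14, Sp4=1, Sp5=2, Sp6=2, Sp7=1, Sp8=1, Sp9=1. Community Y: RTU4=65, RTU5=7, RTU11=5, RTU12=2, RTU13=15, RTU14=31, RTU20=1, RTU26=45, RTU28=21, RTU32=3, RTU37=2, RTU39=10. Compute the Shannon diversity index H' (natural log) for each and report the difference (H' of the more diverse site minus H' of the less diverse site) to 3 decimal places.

0.326

Community X: N=26, proportions 0.115385, 0.038462, 0.538462, 0.038462, 0.076923, 0.076923, 0.038462, 0.038462, 0.038462, giving H' = 1.603665 (working shown to 6 dp, full precision carried).
Community Y: N=207, proportions 0.31401, 0.033816, 0.024155, 0.009662, 0.072464, 0.149758, 0.004831, 0.217391, 0.101449, 0.014493, 0.009662, 0.048309, giving H' = 1.929786.
Difference = |1.603665 − 1.929786| = 0.326121, i.e. 0.326 to 3 decimal places.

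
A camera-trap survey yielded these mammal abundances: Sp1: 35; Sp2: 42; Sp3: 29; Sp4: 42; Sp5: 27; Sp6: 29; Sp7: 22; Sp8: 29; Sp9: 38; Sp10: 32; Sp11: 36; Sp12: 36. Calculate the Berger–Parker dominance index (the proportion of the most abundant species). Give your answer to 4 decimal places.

Total N = 35+42+29+42+27+29+22+29+38+32+36+36 = 397, so the proportions are 0.088161, 0.105793, 0.073048, 0.105793, 0.06801, 0.073048, 0.055416, 0.073048, 0.095718, 0.080605, 0.09068, 0.09068 (working shown to 6 dp, full precision carried).
The largest proportion is 0.105793, i.e. d = 0.1058 to 4 decimal places.

0.1058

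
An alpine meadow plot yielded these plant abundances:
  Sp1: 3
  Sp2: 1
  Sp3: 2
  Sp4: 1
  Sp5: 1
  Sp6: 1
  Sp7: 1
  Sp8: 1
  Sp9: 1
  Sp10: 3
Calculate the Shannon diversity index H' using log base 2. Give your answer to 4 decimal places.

Total N = 3+1+2+1+1+1+1+1+1+3 = 15, so the proportions are 0.2, 0.066667, 0.133333, 0.066667, 0.066667, 0.066667, 0.066667, 0.066667, 0.066667, 0.2 (working shown to 6 dp, full precision carried).
Each pᵢ log₂ pᵢ term: 0.2×(-2.321928)=-0.464386, 0.066667×(-3.906891)=-0.260459, 0.133333×(-2.906891)=-0.387585, 0.066667×(-3.906891)=-0.260459, 0.066667×(-3.906891)=-0.260459, 0.066667×(-3.906891)=-0.260459, 0.066667×(-3.906891)=-0.260459, 0.066667×(-3.906891)=-0.260459, 0.066667×(-3.906891)=-0.260459, 0.2×(-2.321928)=-0.464386.
Sum = -3.139572, so H' = 3.1396.

3.1396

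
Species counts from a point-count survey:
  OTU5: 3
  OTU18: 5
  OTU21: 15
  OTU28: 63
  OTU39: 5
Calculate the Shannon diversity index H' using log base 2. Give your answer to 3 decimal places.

1.418

Total N = 3+5+15+63+5 = 91, so the proportions are 0.03297, 0.05495, 0.16484, 0.69231, 0.05495 (working shown to 5 dp, full precision carried).
Each pᵢ log₂ pᵢ term: 0.03297×(-4.92283)=-0.16229, 0.05495×(-4.18587)=-0.22999, 0.16484×(-2.60090)=-0.42872, 0.69231×(-0.53051)=-0.36728, 0.05495×(-4.18587)=-0.22999.
Sum = -1.41828, so H' = 1.418.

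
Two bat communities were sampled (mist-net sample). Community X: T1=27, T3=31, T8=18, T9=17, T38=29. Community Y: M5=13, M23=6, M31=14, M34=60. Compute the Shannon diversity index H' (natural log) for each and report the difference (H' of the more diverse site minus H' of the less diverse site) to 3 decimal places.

Community X: N=122, proportions 0.22131, 0.2541, 0.14754, 0.13934, 0.2377, giving H' = 1.58038 (working shown to 5 dp, full precision carried).
Community Y: N=93, proportions 0.13978, 0.06452, 0.15054, 0.64516, giving H' = 1.01967.
Difference = |1.58038 − 1.01967| = 0.56071, i.e. 0.561 to 3 decimal places.

0.561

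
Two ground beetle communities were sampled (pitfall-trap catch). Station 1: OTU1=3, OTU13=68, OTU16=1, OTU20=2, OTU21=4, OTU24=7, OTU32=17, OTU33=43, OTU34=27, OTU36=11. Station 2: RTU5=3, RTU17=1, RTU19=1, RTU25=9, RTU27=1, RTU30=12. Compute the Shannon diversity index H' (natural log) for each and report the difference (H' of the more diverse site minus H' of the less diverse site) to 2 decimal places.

0.40

Station 1: N=183, proportions 0.0164, 0.3716, 0.0055, 0.0109, 0.0219, 0.0383, 0.0929, 0.235, 0.1475, 0.0601, giving H' = 1.7339 (working shown to 4 dp, full precision carried).
Station 2: N=27, proportions 0.1111, 0.037, 0.037, 0.3333, 0.037, 0.4444, giving H' = 1.3370.
Difference = |1.7339 − 1.3370| = 0.3969, i.e. 0.40 to 2 decimal places.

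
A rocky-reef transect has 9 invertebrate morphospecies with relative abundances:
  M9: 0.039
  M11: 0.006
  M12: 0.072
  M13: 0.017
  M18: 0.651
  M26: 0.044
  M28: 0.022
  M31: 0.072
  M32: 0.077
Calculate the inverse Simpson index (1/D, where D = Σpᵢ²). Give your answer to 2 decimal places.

D = 0.039² + 0.006² + 0.072² + 0.017² + 0.651² + 0.044² + 0.022² + 0.072² + 0.077² = 0.00152 + 0.00004 + 0.00518 + 0.00029 + 0.42380 + 0.00194 + 0.00048 + 0.00518 + 0.00593 = 0.44436 (working shown to 5 dp, full precision carried).
So 1/D = 2.2504, i.e. 2.25 to 2 decimal places.

2.25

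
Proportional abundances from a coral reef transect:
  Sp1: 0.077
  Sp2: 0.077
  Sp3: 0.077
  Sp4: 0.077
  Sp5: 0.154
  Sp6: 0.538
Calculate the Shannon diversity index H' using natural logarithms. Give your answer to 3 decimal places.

1.411

Each pᵢ ln pᵢ term (working shown to 5 dp, full precision carried): 0.077×(-2.56395)=-0.19742, 0.077×(-2.56395)=-0.19742, 0.077×(-2.56395)=-0.19742, 0.077×(-2.56395)=-0.19742, 0.154×(-1.87080)=-0.28810, 0.538×(-0.61990)=-0.33350.
Sum = -1.41130, so H' = 1.411.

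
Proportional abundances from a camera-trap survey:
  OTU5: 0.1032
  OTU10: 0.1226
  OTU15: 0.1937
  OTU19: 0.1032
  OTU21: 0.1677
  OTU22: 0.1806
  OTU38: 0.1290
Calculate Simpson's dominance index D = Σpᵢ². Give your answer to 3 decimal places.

D = 0.1032² + 0.1226² + 0.1937² + 0.1032² + 0.1677² + 0.1806² + 0.129² = 0.01065 + 0.01503 + 0.03752 + 0.01065 + 0.02812 + 0.03262 + 0.01664 = 0.15123 (working shown to 5 dp, full precision carried).
To 3 decimal places, D = 0.151.

0.151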